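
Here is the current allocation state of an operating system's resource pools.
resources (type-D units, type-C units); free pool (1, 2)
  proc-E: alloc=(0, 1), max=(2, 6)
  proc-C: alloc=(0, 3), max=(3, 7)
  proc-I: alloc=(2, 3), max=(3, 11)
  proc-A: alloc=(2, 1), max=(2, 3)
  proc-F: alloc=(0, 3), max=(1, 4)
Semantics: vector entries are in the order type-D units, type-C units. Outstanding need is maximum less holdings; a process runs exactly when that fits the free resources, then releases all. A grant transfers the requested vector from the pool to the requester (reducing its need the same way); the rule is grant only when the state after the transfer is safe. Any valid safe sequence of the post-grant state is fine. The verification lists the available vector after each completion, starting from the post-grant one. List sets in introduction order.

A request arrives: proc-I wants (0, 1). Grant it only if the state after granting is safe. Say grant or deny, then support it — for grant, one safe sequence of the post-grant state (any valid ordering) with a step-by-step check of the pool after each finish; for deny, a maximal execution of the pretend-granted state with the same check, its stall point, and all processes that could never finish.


GRANT. The post-grant state is safe; one safe sequence: proc-F, proc-A, proc-C, proc-E, proc-I.
Key observation: the transfer keeps a workable pool ((1, 1)); proc-F starts the safe sequence.
Check on the post-grant state, step by step:
  pool = (1, 1)
  run proc-F (needs (1, 1), free (1, 1)); after release of (0, 3) the pool is (1, 4)
  run proc-A (needs (0, 2), free (1, 4)); after release of (2, 1) the pool is (3, 5)
  run proc-C (needs (3, 4), free (3, 5)); after release of (0, 3) the pool is (3, 8)
  run proc-E (needs (2, 5), free (3, 8)); after release of (0, 1) the pool is (3, 9)
  run proc-I (needs (1, 7), free (3, 9)); after release of (2, 4) the pool is (5, 13)


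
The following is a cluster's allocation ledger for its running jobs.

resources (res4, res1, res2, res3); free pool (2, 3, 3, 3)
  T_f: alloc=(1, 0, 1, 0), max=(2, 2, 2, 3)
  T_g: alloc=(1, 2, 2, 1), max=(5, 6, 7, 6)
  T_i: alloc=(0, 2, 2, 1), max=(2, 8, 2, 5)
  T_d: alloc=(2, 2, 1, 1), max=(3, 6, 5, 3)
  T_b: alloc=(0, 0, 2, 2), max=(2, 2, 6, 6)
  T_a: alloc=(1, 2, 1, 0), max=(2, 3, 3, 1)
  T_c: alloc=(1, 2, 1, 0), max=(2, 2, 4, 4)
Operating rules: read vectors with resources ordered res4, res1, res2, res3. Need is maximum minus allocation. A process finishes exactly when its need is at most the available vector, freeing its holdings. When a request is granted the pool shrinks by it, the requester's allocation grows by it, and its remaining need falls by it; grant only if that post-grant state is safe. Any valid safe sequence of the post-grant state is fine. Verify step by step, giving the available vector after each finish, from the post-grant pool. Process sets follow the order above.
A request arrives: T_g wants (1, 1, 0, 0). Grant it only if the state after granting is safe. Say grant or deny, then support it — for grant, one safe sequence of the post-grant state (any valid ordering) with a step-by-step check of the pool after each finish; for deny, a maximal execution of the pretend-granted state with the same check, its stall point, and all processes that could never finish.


GRANT: granting preserves safety; a valid post-grant sequence is T_a, T_d, T_b, T_f, T_g, T_c, T_i.
Key observation: the grant leaves (1, 2, 3, 3) free — enough for T_a, whose release restarts the cascade.
Check on the post-grant state, step by step:
  pool = (1, 2, 3, 3)
  run T_a (needs (1, 1, 2, 1), free (1, 2, 3, 3)); after release of (1, 2, 1, 0) the pool is (2, 4, 4, 3)
  run T_d (needs (1, 4, 4, 2), free (2, 4, 4, 3)); after release of (2, 2, 1, 1) the pool is (4, 6, 5, 4)
  run T_b (needs (2, 2, 4, 4), free (4, 6, 5, 4)); after release of (0, 0, 2, 2) the pool is (4, 6, 7, 6)
  run T_f (needs (1, 2, 1, 3), free (4, 6, 7, 6)); after release of (1, 0, 1, 0) the pool is (5, 6, 8, 6)
  run T_g (needs (3, 3, 5, 5), free (5, 6, 8, 6)); after release of (2, 3, 2, 1) the pool is (7, 9, 10, 7)
  run T_c (needs (1, 0, 3, 4), free (7, 9, 10, 7)); after release of (1, 2, 1, 0) the pool is (8, 11, 11, 7)
  run T_i (needs (2, 6, 0, 4), free (8, 11, 11, 7)); after release of (0, 2, 2, 1) the pool is (8, 13, 13, 8)


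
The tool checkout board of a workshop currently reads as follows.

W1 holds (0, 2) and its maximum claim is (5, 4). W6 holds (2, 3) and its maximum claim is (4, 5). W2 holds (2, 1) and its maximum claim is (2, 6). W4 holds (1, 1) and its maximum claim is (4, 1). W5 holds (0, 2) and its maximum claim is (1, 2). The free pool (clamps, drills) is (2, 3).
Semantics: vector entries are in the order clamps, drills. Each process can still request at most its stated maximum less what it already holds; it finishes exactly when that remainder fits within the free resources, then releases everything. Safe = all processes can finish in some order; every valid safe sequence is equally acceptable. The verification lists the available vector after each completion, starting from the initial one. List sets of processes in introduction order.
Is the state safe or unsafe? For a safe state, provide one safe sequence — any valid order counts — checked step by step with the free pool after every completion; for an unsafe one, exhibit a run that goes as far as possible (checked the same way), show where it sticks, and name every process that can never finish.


SAFE — a valid safe sequence is W6, W2, W4, W1, W5.
Key observation: the first exact fit in this order is W6 — it needs (2, 2) with (2, 3) free, meeting a requested resource to the last unit.
Step-by-step check:
  pool = (2, 3)
  run W6 (needs (2, 2), free (2, 3)); after release of (2, 3) the pool is (4, 6)
  run W2 (needs (0, 5), free (4, 6)); after release of (2, 1) the pool is (6, 7)
  run W4 (needs (3, 0), free (6, 7)); after release of (1, 1) the pool is (7, 8)
  run W1 (needs (5, 2), free (7, 8)); after release of (0, 2) the pool is (7, 10)
  run W5 (needs (1, 0), free (7, 10)); after release of (0, 2) the pool is (7, 12)


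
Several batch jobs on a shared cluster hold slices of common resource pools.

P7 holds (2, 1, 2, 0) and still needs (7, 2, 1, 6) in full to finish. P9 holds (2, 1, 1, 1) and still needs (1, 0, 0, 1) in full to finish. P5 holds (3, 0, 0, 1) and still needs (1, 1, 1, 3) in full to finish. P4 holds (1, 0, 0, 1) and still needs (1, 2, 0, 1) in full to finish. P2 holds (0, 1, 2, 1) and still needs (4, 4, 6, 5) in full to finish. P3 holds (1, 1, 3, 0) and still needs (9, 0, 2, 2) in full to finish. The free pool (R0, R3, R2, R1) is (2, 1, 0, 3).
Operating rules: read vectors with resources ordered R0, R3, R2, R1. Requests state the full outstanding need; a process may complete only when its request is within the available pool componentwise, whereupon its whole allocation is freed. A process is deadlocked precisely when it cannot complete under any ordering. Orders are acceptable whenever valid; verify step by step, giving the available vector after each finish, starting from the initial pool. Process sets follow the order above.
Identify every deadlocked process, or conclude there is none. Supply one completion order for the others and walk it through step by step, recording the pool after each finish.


No process is deadlocked.
Key observation: P9 can run right away; the returned allocation unlocks the remaining processes in turn.
The rest can finish in the order P9, P5, P4, P7, P3, P2. Step-by-step check:
  pool = (2, 1, 0, 3)
  P9: need (1, 0, 0, 1) fits (2, 1, 0, 3); releases (2, 1, 1, 1), pool now (4, 2, 1, 4)
  P5: need (1, 1, 1, 3) fits (4, 2, 1, 4); releases (3, 0, 0, 1), pool now (7, 2, 1, 5)
  P4: need (1, 2, 0, 1) fits (7, 2, 1, 5); releases (1, 0, 0, 1), pool now (8, 2, 1, 6)
  P7: need (7, 2, 1, 6) fits (8, 2, 1, 6); releases (2, 1, 2, 0), pool now (10, 3, 3, 6)
  P3: need (9, 0, 2, 2) fits (10, 3, 3, 6); releases (1, 1, 3, 0), pool now (11, 4, 6, 6)
  P2: need (4, 4, 6, 5) fits (11, 4, 6, 6); releases (0, 1, 2, 1), pool now (11, 5, 8, 7)


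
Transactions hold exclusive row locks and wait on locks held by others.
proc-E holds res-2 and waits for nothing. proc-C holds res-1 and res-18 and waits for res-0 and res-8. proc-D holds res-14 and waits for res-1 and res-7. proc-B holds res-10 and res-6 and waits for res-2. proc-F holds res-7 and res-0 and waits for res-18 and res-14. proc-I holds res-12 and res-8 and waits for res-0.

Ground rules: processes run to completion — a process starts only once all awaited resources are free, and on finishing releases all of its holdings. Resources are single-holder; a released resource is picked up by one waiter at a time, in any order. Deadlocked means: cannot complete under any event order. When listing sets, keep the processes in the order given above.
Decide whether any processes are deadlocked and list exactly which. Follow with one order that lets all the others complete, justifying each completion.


Deadlocked set: proc-C, proc-D, proc-F and proc-I.
Key observation: the wait chain closes on itself along proc-C -> proc-F -> proc-C; proc-D and proc-I are caught in further circular waits.
The rest can finish in the order proc-E, proc-B.
Walking it through:
  run proc-E (it waits on nothing); releases res-2
  proc-B waits on res-2 — all released -> runs and releases res-10 and res-6


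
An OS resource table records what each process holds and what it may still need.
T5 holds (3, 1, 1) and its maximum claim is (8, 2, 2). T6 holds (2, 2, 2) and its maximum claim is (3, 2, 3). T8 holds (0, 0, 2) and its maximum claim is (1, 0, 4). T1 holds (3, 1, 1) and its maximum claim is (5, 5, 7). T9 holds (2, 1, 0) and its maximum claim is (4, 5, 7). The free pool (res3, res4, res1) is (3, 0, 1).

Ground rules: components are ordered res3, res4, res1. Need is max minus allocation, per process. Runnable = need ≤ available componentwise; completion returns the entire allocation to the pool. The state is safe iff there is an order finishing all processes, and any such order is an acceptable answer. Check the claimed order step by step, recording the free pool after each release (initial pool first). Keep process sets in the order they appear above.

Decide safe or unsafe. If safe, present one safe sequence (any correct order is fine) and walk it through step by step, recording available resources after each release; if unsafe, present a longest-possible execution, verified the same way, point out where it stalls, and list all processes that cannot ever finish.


UNSAFE — no complete ordering exists.
Key observation: once T6, T5, T8 finish, the pool peaks at (8, 3, 6) — and every remaining process still needs more res4 than that.
Going as far as possible: T6, T5, T8; after that, nothing fits. Check, step by step:
  pool = (3, 0, 1)
  T6: need (1, 0, 1) fits (3, 0, 1); releases (2, 2, 2), pool now (5, 2, 3)
  T5: need (5, 1, 1) fits (5, 2, 3); releases (3, 1, 1), pool now (8, 3, 4)
  T8: need (1, 0, 2) fits (8, 3, 4); releases (0, 0, 2), pool now (8, 3, 6)
  T1 cannot run: need (2, 4, 6) vs free (8, 3, 6) (insufficient res4)
  T9 cannot run: need (2, 4, 7) vs free (8, 3, 6) (insufficient res4 and res1)
Never able to finish: T1 and T9.


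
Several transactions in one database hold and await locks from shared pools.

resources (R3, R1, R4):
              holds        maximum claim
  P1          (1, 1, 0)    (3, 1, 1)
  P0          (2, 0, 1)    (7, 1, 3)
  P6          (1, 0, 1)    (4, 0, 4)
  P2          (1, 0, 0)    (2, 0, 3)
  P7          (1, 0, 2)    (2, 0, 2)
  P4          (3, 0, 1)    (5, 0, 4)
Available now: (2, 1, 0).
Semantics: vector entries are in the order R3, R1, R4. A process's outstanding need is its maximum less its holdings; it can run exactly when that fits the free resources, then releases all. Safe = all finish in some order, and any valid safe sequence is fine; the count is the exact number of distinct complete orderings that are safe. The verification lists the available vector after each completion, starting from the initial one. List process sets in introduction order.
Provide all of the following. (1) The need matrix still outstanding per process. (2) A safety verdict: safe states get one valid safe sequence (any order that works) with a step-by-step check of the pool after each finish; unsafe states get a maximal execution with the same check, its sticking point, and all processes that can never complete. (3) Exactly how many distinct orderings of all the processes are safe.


(1) Remaining need (order R3, R1, R4):
  P1: (2, 0, 1)
  P0: (5, 1, 2)
  P6: (3, 0, 3)
  P2: (1, 0, 3)
  P7: (1, 0, 0)
  P4: (2, 0, 3)
(2) UNSAFE.
Key observation: after P7, P1 the pool peaks at (4, 2, 2), and each blocked process is short somewhere: P0 on R3; P6 on R4; P2 on R4; P4 on R4.
Going as far as possible: P7, P1; after that, nothing fits. Walking it through:
  pool = (2, 1, 0)
  P7: need (1, 0, 0) fits (2, 1, 0); releases (1, 0, 2), pool now (3, 1, 2)
  P1: need (2, 0, 1) fits (3, 1, 2); releases (1, 1, 0), pool now (4, 2, 2)
  P0 cannot run: need (5, 1, 2) vs free (4, 2, 2) (insufficient R3)
  P6 cannot run: need (3, 0, 3) vs free (4, 2, 2) (insufficient R4)
  P2 cannot run: need (1, 0, 3) vs free (4, 2, 2) (insufficient R4)
  P4 cannot run: need (2, 0, 3) vs free (4, 2, 2) (insufficient R4)
Processes that can never finish: P0, P6, P2 and P4.
(3) The exact count: 0 of the possible complete orderings are safe sequences.


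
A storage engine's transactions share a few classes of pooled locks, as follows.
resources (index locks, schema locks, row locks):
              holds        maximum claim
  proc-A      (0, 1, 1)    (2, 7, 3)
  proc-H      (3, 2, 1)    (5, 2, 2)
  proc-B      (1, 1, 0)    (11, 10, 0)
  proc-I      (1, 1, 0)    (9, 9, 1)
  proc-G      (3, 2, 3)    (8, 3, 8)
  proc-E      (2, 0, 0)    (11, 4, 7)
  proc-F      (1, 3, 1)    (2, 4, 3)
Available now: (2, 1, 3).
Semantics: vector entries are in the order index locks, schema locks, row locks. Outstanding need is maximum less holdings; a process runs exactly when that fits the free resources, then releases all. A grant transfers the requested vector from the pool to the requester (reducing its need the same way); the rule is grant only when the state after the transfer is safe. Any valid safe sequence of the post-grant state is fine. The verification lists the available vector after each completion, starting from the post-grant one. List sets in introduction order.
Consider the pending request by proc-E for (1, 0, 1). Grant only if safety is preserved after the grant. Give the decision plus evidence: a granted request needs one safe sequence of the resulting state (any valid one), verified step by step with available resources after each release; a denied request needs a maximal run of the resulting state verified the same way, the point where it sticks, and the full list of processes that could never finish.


GRANT. The post-grant state is safe; one safe sequence: proc-F, proc-H, proc-A, proc-G, proc-I, proc-E, proc-B.
Key observation: (1, 1, 2) free after granting still covers proc-F first, and each release covers the next.
Verifying the post-grant state step by step:
  pool = (1, 1, 2)
  proc-F: need (1, 1, 2) fits (1, 1, 2); releases (1, 3, 1), pool now (2, 4, 3)
  proc-H: need (2, 0, 1) fits (2, 4, 3); releases (3, 2, 1), pool now (5, 6, 4)
  proc-A: need (2, 6, 2) fits (5, 6, 4); releases (0, 1, 1), pool now (5, 7, 5)
  proc-G: need (5, 1, 5) fits (5, 7, 5); releases (3, 2, 3), pool now (8, 9, 8)
  proc-I: need (8, 8, 1) fits (8, 9, 8); releases (1, 1, 0), pool now (9, 10, 8)
  proc-E: need (8, 4, 6) fits (9, 10, 8); releases (3, 0, 1), pool now (12, 10, 9)
  proc-B: need (10, 9, 0) fits (12, 10, 9); releases (1, 1, 0), pool now (13, 11, 9)


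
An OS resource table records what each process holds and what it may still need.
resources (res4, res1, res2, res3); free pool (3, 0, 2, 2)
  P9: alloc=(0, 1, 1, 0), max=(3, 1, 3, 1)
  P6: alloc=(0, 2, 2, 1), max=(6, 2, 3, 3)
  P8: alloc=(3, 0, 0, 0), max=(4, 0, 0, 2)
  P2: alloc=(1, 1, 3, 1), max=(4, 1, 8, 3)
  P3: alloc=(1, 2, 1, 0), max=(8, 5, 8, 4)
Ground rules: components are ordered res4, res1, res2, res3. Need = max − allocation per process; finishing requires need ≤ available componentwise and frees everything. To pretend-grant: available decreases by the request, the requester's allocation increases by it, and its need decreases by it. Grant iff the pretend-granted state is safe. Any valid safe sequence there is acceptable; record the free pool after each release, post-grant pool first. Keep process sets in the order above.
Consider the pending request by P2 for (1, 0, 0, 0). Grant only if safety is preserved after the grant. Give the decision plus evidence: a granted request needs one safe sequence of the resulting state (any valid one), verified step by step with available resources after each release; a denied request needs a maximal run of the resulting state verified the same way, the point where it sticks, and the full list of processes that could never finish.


DENY: after the grant no complete ordering would exist.
Key observation: after P8, P9 the pool peaks at (5, 1, 3, 2), and each blocked process is short somewhere: P6 on res4; P2 on res2; P3 on res4, res1, res2, res3.
Pretend the grant happened; the run P8, P9 goes as far as possible. Verifying each step:
  pool = (2, 0, 2, 2)
  P8: need (1, 0, 0, 2) fits (2, 0, 2, 2); releases (3, 0, 0, 0), pool now (5, 0, 2, 2)
  P9: need (3, 0, 2, 1) fits (5, 0, 2, 2); releases (0, 1, 1, 0), pool now (5, 1, 3, 2)
  P6 cannot run: need (6, 0, 1, 2) vs free (5, 1, 3, 2) (insufficient res4)
  P2 cannot run: need (2, 0, 5, 2) vs free (5, 1, 3, 2) (insufficient res2)
  P3 cannot run: need (7, 3, 7, 4) vs free (5, 1, 3, 2) (insufficient res4, res1, res2 and res3)
Processes that could never finish after the grant: P6, P2 and P3.


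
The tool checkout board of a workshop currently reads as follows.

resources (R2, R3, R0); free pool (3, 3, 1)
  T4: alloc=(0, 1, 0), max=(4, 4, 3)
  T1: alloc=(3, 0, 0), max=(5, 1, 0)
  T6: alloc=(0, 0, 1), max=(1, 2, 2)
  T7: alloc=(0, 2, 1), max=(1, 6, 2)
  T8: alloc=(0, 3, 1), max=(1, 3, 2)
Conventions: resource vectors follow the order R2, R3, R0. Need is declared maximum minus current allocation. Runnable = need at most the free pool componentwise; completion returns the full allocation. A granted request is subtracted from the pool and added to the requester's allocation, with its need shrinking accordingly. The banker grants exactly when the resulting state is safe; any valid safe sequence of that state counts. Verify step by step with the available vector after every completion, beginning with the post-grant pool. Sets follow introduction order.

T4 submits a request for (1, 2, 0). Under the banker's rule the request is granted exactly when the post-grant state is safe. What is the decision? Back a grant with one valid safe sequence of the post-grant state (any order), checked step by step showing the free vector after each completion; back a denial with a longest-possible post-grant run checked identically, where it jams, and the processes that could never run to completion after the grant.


GRANT: granting preserves safety; a valid post-grant sequence is T1, T8, T7, T4, T6.
Key observation: with (2, 1, 1) left after the transfer, T1 can run at once — the state stays safe.
Check on the post-grant state, step by step:
  pool = (2, 1, 1)
  T1 needs (2, 1, 0) <= (2, 1, 1) -> finishes; pool += (3, 0, 0) = (5, 1, 1)
  T8 needs (1, 0, 1) <= (5, 1, 1) -> finishes; pool += (0, 3, 1) = (5, 4, 2)
  T7 needs (1, 4, 1) <= (5, 4, 2) -> finishes; pool += (0, 2, 1) = (5, 6, 3)
  T4 needs (3, 1, 3) <= (5, 6, 3) -> finishes; pool += (1, 3, 0) = (6, 9, 3)
  T6 needs (1, 2, 1) <= (6, 9, 3) -> finishes; pool += (0, 0, 1) = (6, 9, 4)


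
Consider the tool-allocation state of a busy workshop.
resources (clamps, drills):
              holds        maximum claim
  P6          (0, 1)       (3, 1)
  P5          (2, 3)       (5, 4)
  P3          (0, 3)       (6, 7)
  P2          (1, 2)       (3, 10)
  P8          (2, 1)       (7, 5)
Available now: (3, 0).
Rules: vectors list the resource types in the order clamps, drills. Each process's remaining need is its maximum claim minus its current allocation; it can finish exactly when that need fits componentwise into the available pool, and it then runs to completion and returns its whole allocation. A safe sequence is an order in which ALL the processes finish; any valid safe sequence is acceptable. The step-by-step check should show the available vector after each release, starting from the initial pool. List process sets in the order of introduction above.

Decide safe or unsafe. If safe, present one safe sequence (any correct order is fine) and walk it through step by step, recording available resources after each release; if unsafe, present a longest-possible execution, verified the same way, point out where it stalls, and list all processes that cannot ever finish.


SAFE — a valid safe sequence is P6, P5, P8, P3, P2.
Key observation: the first exact fit in this order is P6 — it needs (3, 0) with (3, 0) free, meeting a requested resource to the last unit.
Walking it through:
  pool = (3, 0)
  P6: need (3, 0) fits (3, 0); releases (0, 1), pool now (3, 1)
  P5: need (3, 1) fits (3, 1); releases (2, 3), pool now (5, 4)
  P8: need (5, 4) fits (5, 4); releases (2, 1), pool now (7, 5)
  P3: need (6, 4) fits (7, 5); releases (0, 3), pool now (7, 8)
  P2: need (2, 8) fits (7, 8); releases (1, 2), pool now (8, 10)


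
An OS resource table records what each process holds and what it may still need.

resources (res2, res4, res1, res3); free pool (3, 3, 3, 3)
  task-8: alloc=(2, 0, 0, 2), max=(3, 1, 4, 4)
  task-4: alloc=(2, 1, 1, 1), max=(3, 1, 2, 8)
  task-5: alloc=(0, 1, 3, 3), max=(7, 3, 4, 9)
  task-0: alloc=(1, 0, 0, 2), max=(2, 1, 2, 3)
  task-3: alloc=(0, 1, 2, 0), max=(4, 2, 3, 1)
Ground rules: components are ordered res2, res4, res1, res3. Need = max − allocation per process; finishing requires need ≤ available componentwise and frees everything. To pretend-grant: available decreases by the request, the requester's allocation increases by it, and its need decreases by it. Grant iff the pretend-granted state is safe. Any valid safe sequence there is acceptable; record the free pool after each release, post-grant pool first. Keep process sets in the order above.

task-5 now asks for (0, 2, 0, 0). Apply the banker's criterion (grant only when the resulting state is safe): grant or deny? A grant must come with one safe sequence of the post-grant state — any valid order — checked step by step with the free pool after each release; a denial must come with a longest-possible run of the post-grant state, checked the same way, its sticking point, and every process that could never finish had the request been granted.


GRANT — the state after the grant stays safe, e.g. via task-0, task-3, task-8, task-4, task-5.
Key observation: the grant leaves (3, 1, 3, 3) free — enough for task-0, whose release restarts the cascade.
Verifying the post-grant state step by step:
  pool = (3, 1, 3, 3)
  task-0 needs (1, 1, 2, 1) <= (3, 1, 3, 3) -> finishes; pool += (1, 0, 0, 2) = (4, 1, 3, 5)
  task-3 needs (4, 1, 1, 1) <= (4, 1, 3, 5) -> finishes; pool += (0, 1, 2, 0) = (4, 2, 5, 5)
  task-8 needs (1, 1, 4, 2) <= (4, 2, 5, 5) -> finishes; pool += (2, 0, 0, 2) = (6, 2, 5, 7)
  task-4 needs (1, 0, 1, 7) <= (6, 2, 5, 7) -> finishes; pool += (2, 1, 1, 1) = (8, 3, 6, 8)
  task-5 needs (7, 0, 1, 6) <= (8, 3, 6, 8) -> finishes; pool += (0, 3, 3, 3) = (8, 6, 9, 11)


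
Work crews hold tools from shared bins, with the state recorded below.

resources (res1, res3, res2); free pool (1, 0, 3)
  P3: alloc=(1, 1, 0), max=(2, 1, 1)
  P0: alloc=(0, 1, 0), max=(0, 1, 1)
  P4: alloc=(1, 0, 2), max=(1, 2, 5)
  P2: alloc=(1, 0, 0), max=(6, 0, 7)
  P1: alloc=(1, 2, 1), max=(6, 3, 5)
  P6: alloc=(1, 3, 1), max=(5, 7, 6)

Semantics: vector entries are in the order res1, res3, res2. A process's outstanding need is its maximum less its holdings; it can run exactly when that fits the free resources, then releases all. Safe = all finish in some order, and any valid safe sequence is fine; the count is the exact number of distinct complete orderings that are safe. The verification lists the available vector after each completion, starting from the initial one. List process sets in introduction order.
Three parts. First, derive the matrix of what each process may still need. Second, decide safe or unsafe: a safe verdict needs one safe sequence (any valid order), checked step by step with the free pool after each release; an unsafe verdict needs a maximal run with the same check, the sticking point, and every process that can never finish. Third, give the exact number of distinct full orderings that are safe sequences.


(1) Remaining need (order res1, res3, res2):
  P3: (1, 0, 1)
  P0: (0, 0, 1)
  P4: (0, 2, 3)
  P2: (5, 0, 7)
  P1: (5, 1, 4)
  P6: (4, 4, 5)
(2) UNSAFE — no complete ordering exists.
Key observation: P0, P3, P4 can finish, but then (3, 2, 5) is all there is, and the blocked group's res1 demands exceed it.
A maximal execution: P0, P3, P4 — then nothing else fits. Step-by-step check:
  pool = (1, 0, 3)
  P0 needs (0, 0, 1) <= (1, 0, 3) -> finishes; pool += (0, 1, 0) = (1, 1, 3)
  P3 needs (1, 0, 1) <= (1, 1, 3) -> finishes; pool += (1, 1, 0) = (2, 2, 3)
  P4 needs (0, 2, 3) <= (2, 2, 3) -> finishes; pool += (1, 0, 2) = (3, 2, 5)
  P2 still needs (5, 0, 7) but only (3, 2, 5) is free — short on res1 and res2
  P1 still needs (5, 1, 4) but only (3, 2, 5) is free — short on res1
  P6 still needs (4, 4, 5) but only (3, 2, 5) is free — short on res1 and res3
Never able to finish: P2, P1 and P6.
(3) Precisely 0 of the possible complete orderings are safe sequences.


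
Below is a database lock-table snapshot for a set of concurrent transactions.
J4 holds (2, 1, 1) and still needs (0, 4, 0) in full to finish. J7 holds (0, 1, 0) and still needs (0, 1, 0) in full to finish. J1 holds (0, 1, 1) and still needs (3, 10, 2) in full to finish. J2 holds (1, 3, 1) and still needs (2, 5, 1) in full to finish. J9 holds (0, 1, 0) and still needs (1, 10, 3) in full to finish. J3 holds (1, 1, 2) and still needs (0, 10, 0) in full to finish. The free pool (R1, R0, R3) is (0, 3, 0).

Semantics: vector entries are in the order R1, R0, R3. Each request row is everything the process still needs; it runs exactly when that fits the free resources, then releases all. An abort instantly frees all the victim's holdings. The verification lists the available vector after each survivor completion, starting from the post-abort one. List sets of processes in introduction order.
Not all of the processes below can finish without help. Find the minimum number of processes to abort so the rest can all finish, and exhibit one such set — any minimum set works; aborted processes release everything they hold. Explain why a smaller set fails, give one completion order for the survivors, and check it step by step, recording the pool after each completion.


The answer: abort J1 and J9.
Key observation: J3 was stuck for good until J1 and J9 gave back (0, 2, 1); in the order shown it finishes at step 4.
No one abort is enough; case by case: J4 alone leaves J1 blocked (short on R0); J7 alone leaves J1 blocked (short on R0); J1 alone leaves J9 blocked (short on R0); J2 alone leaves J1 blocked (short on R0); J9 alone leaves J1 blocked (short on R0); J3 alone leaves J1 blocked (short on R0).
One survivor order: J4, J7, J2, J3. Check, step by step (post-abort pool first):
  pool = (0, 5, 1)
  J4: need (0, 4, 0) fits (0, 5, 1); releases (2, 1, 1), pool now (2, 6, 2)
  J7: need (0, 1, 0) fits (2, 6, 2); releases (0, 1, 0), pool now (2, 7, 2)
  J2: need (2, 5, 1) fits (2, 7, 2); releases (1, 3, 1), pool now (3, 10, 3)
  J3: need (0, 10, 0) fits (3, 10, 3); releases (1, 1, 2), pool now (4, 11, 5)


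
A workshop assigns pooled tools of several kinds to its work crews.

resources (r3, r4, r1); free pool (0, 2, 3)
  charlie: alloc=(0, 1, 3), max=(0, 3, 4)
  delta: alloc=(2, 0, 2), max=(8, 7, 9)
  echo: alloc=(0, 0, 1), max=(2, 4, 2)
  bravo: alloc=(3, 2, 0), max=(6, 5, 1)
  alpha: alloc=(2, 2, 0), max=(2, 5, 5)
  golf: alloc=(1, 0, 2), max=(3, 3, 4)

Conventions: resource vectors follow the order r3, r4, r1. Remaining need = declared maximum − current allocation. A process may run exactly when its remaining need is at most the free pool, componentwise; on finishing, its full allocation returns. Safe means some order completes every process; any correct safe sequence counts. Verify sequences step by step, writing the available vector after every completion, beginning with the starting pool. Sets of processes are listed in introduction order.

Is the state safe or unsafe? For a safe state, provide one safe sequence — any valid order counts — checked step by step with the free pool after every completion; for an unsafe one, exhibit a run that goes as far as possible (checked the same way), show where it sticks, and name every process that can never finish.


SAFE — a valid safe sequence is charlie, alpha, golf, bravo, echo, delta.
Key observation: charlie marks the first exact bind of the order: its need (0, 2, 1) fits the free (0, 2, 3) with zero slack on a requested resource.
Verifying each step:
  pool = (0, 2, 3)
  run charlie (needs (0, 2, 1), free (0, 2, 3)); after release of (0, 1, 3) the pool is (0, 3, 6)
  run alpha (needs (0, 3, 5), free (0, 3, 6)); after release of (2, 2, 0) the pool is (2, 5, 6)
  run golf (needs (2, 3, 2), free (2, 5, 6)); after release of (1, 0, 2) the pool is (3, 5, 8)
  run bravo (needs (3, 3, 1), free (3, 5, 8)); after release of (3, 2, 0) the pool is (6, 7, 8)
  run echo (needs (2, 4, 1), free (6, 7, 8)); after release of (0, 0, 1) the pool is (6, 7, 9)
  run delta (needs (6, 7, 7), free (6, 7, 9)); after release of (2, 0, 2) the pool is (8, 7, 11)


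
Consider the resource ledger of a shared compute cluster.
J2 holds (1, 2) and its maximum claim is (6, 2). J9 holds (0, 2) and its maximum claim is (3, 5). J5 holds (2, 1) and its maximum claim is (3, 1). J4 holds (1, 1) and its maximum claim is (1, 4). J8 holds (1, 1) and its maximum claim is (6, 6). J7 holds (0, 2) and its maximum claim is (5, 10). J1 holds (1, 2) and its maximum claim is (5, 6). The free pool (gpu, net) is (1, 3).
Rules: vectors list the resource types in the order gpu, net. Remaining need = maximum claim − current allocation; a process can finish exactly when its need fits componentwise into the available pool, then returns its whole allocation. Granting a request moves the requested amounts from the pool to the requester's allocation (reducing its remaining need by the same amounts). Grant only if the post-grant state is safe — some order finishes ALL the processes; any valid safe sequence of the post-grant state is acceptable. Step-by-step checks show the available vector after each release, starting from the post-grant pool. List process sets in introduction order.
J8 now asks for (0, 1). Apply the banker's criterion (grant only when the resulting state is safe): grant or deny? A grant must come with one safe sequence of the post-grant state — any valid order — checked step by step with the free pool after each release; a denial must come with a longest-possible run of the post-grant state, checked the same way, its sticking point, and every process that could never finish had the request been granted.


GRANT — the state after the grant stays safe, e.g. via J5, J9, J4, J1, J2, J8, J7.
Key observation: the transfer keeps a workable pool ((1, 2)); J5 starts the safe sequence.
Step-by-step check of the post-grant state:
  pool = (1, 2)
  J5: need (1, 0) fits (1, 2); releases (2, 1), pool now (3, 3)
  J9: need (3, 3) fits (3, 3); releases (0, 2), pool now (3, 5)
  J4: need (0, 3) fits (3, 5); releases (1, 1), pool now (4, 6)
  J1: need (4, 4) fits (4, 6); releases (1, 2), pool now (5, 8)
  J2: need (5, 0) fits (5, 8); releases (1, 2), pool now (6, 10)
  J8: need (5, 4) fits (6, 10); releases (1, 2), pool now (7, 12)
  J7: need (5, 8) fits (7, 12); releases (0, 2), pool now (7, 14)


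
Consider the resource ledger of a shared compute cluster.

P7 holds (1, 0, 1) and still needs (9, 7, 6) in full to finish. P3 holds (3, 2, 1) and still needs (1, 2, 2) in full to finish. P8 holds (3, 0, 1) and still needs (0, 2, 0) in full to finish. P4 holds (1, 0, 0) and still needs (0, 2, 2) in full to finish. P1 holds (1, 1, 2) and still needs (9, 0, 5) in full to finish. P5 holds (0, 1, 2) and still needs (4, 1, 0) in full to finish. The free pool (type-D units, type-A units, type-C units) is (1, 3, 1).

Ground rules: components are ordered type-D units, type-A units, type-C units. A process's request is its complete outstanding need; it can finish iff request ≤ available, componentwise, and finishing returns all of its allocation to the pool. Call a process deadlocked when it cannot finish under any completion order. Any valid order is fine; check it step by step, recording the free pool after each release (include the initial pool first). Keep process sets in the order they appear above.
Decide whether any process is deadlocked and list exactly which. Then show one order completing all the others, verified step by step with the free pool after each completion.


Deadlocked: P7 and P1.
Key observation: no order helps: past P8, P4, P3, P5, the free pool tops out at (8, 6, 5), below what each blocked process needs in type-D units.
One completion order for the rest: P8, P4, P3, P5. Check, step by step:
  pool = (1, 3, 1)
  P8 needs (0, 2, 0) <= (1, 3, 1) -> finishes; pool += (3, 0, 1) = (4, 3, 2)
  P4 needs (0, 2, 2) <= (4, 3, 2) -> finishes; pool += (1, 0, 0) = (5, 3, 2)
  P3 needs (1, 2, 2) <= (5, 3, 2) -> finishes; pool += (3, 2, 1) = (8, 5, 3)
  P5 needs (4, 1, 0) <= (8, 5, 3) -> finishes; pool += (0, 1, 2) = (8, 6, 5)
The blocked processes can never fit:
  P7 cannot run: need (9, 7, 6) vs free (8, 6, 5) (insufficient type-D units, type-A units and type-C units)
  P1 cannot run: need (9, 0, 5) vs free (8, 6, 5) (insufficient type-D units)


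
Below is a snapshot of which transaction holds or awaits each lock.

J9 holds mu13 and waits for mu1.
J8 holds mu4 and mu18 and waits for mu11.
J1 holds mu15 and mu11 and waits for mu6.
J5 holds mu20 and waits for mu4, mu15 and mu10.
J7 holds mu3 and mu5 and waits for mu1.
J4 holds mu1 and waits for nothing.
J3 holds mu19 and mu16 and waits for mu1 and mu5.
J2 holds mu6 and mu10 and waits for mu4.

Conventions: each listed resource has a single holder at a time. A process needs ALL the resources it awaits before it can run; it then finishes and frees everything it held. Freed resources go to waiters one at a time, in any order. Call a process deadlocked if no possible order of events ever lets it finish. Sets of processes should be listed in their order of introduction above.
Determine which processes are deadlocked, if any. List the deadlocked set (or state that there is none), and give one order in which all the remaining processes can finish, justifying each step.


Deadlocked: J8, J1, J5 and J2.
Key observation: along J8 -> J1 -> J2 -> J8, each member waits on what the next one holds — a deadlock; J5 waits into the deadlock from upstream.
One completion order for the rest: J4, J7, J9, J3.
Step-by-step check:
  J4: no waits; runs immediately, freeing mu1
  J7: everything it awaited (mu1) is free; runs, freeing mu3 and mu5
  J9: everything it awaited (mu1) is free; runs, freeing mu13
  J3: everything it awaited (mu1 and mu5) is free; runs, freeing mu19 and mu16


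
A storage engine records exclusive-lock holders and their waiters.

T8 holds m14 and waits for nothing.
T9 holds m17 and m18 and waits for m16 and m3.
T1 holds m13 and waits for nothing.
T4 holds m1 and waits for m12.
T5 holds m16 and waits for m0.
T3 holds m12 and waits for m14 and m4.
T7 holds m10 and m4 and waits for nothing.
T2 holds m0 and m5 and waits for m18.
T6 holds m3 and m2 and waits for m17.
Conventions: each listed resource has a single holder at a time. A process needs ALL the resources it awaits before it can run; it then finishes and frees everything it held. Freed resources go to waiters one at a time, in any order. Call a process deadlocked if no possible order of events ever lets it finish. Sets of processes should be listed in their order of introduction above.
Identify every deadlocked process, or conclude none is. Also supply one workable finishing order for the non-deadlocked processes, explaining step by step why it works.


The deadlocked set is T9, T5, T2 and T6.
Key observation: the loop T9 -> T5 -> T2 -> T9 blocks itself forever; T6 is caught in further circular waits.
The rest can finish in the order T8, T7, T3, T1, T4.
Verifying each step:
  T8: no waits; runs immediately, freeing m14
  T7: no waits; runs immediately, freeing m10 and m4
  T3: everything it awaited (m14 and m4) is free; runs, freeing m12
  T1: no waits; runs immediately, freeing m13
  T4: everything it awaited (m12) is free; runs, freeing m1


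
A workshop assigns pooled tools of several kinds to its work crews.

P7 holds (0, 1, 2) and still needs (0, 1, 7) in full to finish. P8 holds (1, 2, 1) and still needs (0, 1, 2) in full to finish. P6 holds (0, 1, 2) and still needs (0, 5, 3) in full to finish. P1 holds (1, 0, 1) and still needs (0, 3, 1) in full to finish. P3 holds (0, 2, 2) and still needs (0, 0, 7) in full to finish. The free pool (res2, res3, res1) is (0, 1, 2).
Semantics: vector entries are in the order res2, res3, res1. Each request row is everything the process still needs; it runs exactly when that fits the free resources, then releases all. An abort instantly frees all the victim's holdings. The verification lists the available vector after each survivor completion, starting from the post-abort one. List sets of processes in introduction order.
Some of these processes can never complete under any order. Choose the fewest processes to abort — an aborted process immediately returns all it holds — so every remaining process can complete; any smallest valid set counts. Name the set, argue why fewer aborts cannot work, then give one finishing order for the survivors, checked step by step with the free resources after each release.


Minimum abort set: P3.
Key observation: before aborting P3, P6 was permanently blocked — no order could ever run it; afterwards it completes at step 3.
No smaller set exists: with zero aborts the deadlock remains.
One survivor order: P8, P1, P6, P7. Walking it through (post-abort pool first):
  pool = (0, 3, 4)
  P8 needs (0, 1, 2) <= (0, 3, 4) -> finishes; pool += (1, 2, 1) = (1, 5, 5)
  P1 needs (0, 3, 1) <= (1, 5, 5) -> finishes; pool += (1, 0, 1) = (2, 5, 6)
  P6 needs (0, 5, 3) <= (2, 5, 6) -> finishes; pool += (0, 1, 2) = (2, 6, 8)
  P7 needs (0, 1, 7) <= (2, 6, 8) -> finishes; pool += (0, 1, 2) = (2, 7, 10)


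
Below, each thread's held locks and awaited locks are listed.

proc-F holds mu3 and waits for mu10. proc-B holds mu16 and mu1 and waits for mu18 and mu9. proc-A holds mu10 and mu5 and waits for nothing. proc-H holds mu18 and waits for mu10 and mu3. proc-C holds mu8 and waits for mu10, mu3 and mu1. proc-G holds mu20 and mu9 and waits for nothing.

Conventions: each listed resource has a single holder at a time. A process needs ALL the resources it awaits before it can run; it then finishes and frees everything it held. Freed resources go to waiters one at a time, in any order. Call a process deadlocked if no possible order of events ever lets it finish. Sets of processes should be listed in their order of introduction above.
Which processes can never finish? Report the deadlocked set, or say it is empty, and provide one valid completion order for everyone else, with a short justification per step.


No process is deadlocked.
Key observation: every chain of waits terminates; starting from the processes that wait on nothing, all the rest unlock in turn.
The rest can finish in the order proc-A, proc-F, proc-H, proc-G, proc-B, proc-C.
Verifying each step:
  proc-A: no waits; runs immediately, freeing mu10 and mu5
  proc-F: everything it awaited (mu10) is free; runs, freeing mu3
  proc-H: everything it awaited (mu10 and mu3) is free; runs, freeing mu18
  proc-G: no waits; runs immediately, freeing mu20 and mu9
  proc-B: everything it awaited (mu18 and mu9) is free; runs, freeing mu16 and mu1
  proc-C: everything it awaited (mu10, mu3 and mu1) is free; runs, freeing mu8
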